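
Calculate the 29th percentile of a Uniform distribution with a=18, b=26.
20.3200

We have X ~ Uniform(a=18, b=26).

We want to find x such that P(X ≤ x) = 0.29.

This is the 29th percentile, which means 29% of values fall below this point.

Using the inverse CDF (quantile function):
x = F⁻¹(0.29) = 20.3200

Verification: P(X ≤ 20.3200) = 0.29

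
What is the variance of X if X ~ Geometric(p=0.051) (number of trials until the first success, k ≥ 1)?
364.8597

We have X ~ Geometric(p=0.051) (number of trials until the first success, k ≥ 1).

For a Geometric distribution with p=0.051 (number of trials until the first success, k ≥ 1):
Var(X) = 364.8597

The variance measures the spread of the distribution around the mean.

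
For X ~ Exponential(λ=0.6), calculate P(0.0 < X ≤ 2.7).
0.802101

We have X ~ Exponential(λ=0.6).

To find P(0.0 < X ≤ 2.7), we use:
P(0.0 < X ≤ 2.7) = P(X ≤ 2.7) - P(X ≤ 0.0)
                 = F(2.7) - F(0.0)
                 = 0.802101 - 0.000000
                 = 0.802101

So there's approximately a 80.2% chance that X falls in this range.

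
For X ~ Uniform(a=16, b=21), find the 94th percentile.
20.7000

We have X ~ Uniform(a=16, b=21).

We want to find x such that P(X ≤ x) = 0.94.

This is the 94th percentile, which means 94% of values fall below this point.

Using the inverse CDF (quantile function):
x = F⁻¹(0.94) = 20.7000

Verification: P(X ≤ 20.7000) = 0.94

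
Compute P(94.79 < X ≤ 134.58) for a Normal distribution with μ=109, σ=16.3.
0.750049

We have X ~ Normal(μ=109, σ=16.3).

To find P(94.79 < X ≤ 134.58), we use:
P(94.79 < X ≤ 134.58) = P(X ≤ 134.58) - P(X ≤ 94.79)
                 = F(134.58) - F(94.79)
                 = 0.941714 - 0.191664
                 = 0.750049

So there's approximately a 75.0% chance that X falls in this range.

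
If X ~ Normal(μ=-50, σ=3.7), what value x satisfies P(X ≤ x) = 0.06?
-55.7527

We have X ~ Normal(μ=-50, σ=3.7).

We want to find x such that P(X ≤ x) = 0.06.

This is the 6th percentile, which means 6% of values fall below this point.

Using the inverse CDF (quantile function):
x = F⁻¹(0.06) = -55.7527

Verification: P(X ≤ -55.7527) = 0.06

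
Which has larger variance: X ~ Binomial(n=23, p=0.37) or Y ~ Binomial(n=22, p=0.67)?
X has larger variance (5.3613 > 4.8642)

Compute the variance for each distribution:

X ~ Binomial(n=23, p=0.37):
Var(X) = 5.3613

Y ~ Binomial(n=22, p=0.67):
Var(Y) = 4.8642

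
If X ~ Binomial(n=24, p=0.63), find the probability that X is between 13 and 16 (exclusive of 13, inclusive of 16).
0.471509

We have X ~ Binomial(n=24, p=0.63).

To find P(13 < X ≤ 16), we use:
P(13 < X ≤ 16) = P(X ≤ 16) - P(X ≤ 13)
                 = F(16) - F(13)
                 = 0.715469 - 0.243961
                 = 0.471509

So there's approximately a 47.2% chance that X falls in this range.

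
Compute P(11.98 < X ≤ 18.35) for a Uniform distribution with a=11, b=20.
0.707778

We have X ~ Uniform(a=11, b=20).

To find P(11.98 < X ≤ 18.35), we use:
P(11.98 < X ≤ 18.35) = P(X ≤ 18.35) - P(X ≤ 11.98)
                 = F(18.35) - F(11.98)
                 = 0.816667 - 0.108889
                 = 0.707778

So there's approximately a 70.8% chance that X falls in this range.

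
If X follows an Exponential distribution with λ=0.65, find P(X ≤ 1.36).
0.586873

We have X ~ Exponential(λ=0.65).

The CDF gives us P(X ≤ k).

Using the CDF:
P(X ≤ 1.36) = 0.586873

This means there's approximately a 58.7% chance that X is at most 1.36.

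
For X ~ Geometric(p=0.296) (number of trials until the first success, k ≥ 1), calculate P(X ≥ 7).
0.121741

We have X ~ Geometric(p=0.296) (number of trials until the first success, k ≥ 1).

For discrete distributions, P(X ≥ 7) = 1 - P(X ≤ 6).

P(X ≤ 6) = 0.878259
P(X ≥ 7) = 1 - 0.878259 = 0.121741

So there's approximately a 12.2% chance that X is at least 7.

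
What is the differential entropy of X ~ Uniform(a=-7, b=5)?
2.4849 nats

We have X ~ Uniform(a=-7, b=5).

The differential entropy measures the uncertainty or information content of the distribution.

For a Uniform distribution with a=-7, b=5:
h(X) = 2.4849 nats

(In bits, this would be 3.5850 bits.)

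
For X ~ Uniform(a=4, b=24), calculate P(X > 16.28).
0.386000

We have X ~ Uniform(a=4, b=24).

P(X > 16.28) = 1 - P(X ≤ 16.28)
                = 1 - F(16.28)
                = 1 - 0.614000
                = 0.386000

So there's approximately a 38.6% chance that X exceeds 16.28.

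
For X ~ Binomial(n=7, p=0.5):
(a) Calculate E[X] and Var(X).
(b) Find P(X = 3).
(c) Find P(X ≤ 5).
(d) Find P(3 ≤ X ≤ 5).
(a) E[X] = 3.5000, Var(X) = 1.7500
(b) P(X = 3) = 0.273437
(c) P(X ≤ 5) = 0.937500
(d) P(3 ≤ X ≤ 5) = 0.710938

We have X ~ Binomial(n=7, p=0.5).

(a) Moments:
E[X] = 3.5000
Var(X) = 1.7500
σ = √Var(X) = 1.3229

(b) Point probability using PMF:
P(X = 3) = 0.273437

(c) Cumulative probability using CDF:
P(X ≤ 5) = F(5) = 0.937500

(d) Range probability:
P(3 ≤ X ≤ 5) = P(X ≤ 5) - P(X ≤ 2)
                   = F(5) - F(2)
                   = 0.937500 - 0.226562
                   = 0.710938

This means approximately 71.1% of outcomes fall in the interval [3, 5].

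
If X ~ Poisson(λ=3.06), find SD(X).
1.7493

We have X ~ Poisson(λ=3.06).

For a Poisson distribution with λ=3.06:
σ = √Var(X) = 1.7493

The standard deviation is the square root of the variance.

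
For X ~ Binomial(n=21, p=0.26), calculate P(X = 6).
0.183159

We have X ~ Binomial(n=21, p=0.26).

For a Binomial distribution, the PMF gives us the probability of each outcome.

Using the PMF formula:
P(X = 6) = 0.183159

Rounded to 4 decimal places: 0.1832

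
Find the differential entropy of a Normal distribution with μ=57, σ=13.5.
4.0216 nats

We have X ~ Normal(μ=57, σ=13.5).

The differential entropy measures the uncertainty or information content of the distribution.

For a Normal distribution with μ=57, σ=13.5:
h(X) = 4.0216 nats

(In bits, this would be 5.8020 bits.)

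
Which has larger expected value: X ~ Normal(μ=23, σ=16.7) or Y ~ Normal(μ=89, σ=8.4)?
Y has larger mean (89.0000 > 23.0000)

Compute the expected value for each distribution:

X ~ Normal(μ=23, σ=16.7):
E[X] = 23.0000

Y ~ Normal(μ=89, σ=8.4):
E[Y] = 89.0000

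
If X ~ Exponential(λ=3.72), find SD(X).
0.2688

We have X ~ Exponential(λ=3.72).

For an Exponential distribution with λ=3.72:
σ = √Var(X) = 0.2688

The standard deviation is the square root of the variance.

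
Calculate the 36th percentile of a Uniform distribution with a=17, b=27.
20.6000

We have X ~ Uniform(a=17, b=27).

We want to find x such that P(X ≤ x) = 0.36.

This is the 36th percentile, which means 36% of values fall below this point.

Using the inverse CDF (quantile function):
x = F⁻¹(0.36) = 20.6000

Verification: P(X ≤ 20.6000) = 0.36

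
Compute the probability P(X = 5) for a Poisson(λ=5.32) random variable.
0.173752

We have X ~ Poisson(λ=5.32).

For a Poisson distribution, the PMF gives us the probability of each outcome.

Using the PMF formula:
P(X = 5) = 0.173752

Rounded to 4 decimal places: 0.1738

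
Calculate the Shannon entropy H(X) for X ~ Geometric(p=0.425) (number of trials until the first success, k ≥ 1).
1.6044 nats

We have X ~ Geometric(p=0.425) (number of trials until the first success, k ≥ 1).

The Shannon entropy measures the uncertainty or information content of the distribution.

For a Geometric distribution with p=0.425 (number of trials until the first success, k ≥ 1):
H(X) = 1.6044 nats

(In bits, this would be 2.3146 bits.)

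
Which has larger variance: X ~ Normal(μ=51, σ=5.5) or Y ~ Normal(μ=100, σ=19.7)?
Y has larger variance (388.0900 > 30.2500)

Compute the variance for each distribution:

X ~ Normal(μ=51, σ=5.5):
Var(X) = 30.2500

Y ~ Normal(μ=100, σ=19.7):
Var(Y) = 388.0900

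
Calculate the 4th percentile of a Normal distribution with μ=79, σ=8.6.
63.9441

We have X ~ Normal(μ=79, σ=8.6).

We want to find x such that P(X ≤ x) = 0.04.

This is the 4th percentile, which means 4% of values fall below this point.

Using the inverse CDF (quantile function):
x = F⁻¹(0.04) = 63.9441

Verification: P(X ≤ 63.9441) = 0.04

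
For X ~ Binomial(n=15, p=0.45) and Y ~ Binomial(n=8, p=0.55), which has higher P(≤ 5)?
Y has higher probability (P(Y ≤ 5) = 0.7799 > P(X ≤ 5) = 0.2608)

Compute P(≤ 5) for each distribution:

X ~ Binomial(n=15, p=0.45):
P(X ≤ 5) = 0.2608

Y ~ Binomial(n=8, p=0.55):
P(Y ≤ 5) = 0.7799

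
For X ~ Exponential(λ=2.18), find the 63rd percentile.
0.4561

We have X ~ Exponential(λ=2.18).

We want to find x such that P(X ≤ x) = 0.63.

This is the 63rd percentile, which means 63% of values fall below this point.

Using the inverse CDF (quantile function):
x = F⁻¹(0.63) = 0.4561

Verification: P(X ≤ 0.4561) = 0.63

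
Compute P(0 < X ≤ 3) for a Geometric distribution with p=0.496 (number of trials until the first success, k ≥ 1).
0.871976

We have X ~ Geometric(p=0.496) (number of trials until the first success, k ≥ 1).

To find P(0 < X ≤ 3), we use:
P(0 < X ≤ 3) = P(X ≤ 3) - P(X ≤ 0)
                 = F(3) - F(0)
                 = 0.871976 - 0.000000
                 = 0.871976

So there's approximately a 87.2% chance that X falls in this range.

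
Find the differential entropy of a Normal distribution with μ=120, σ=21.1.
4.4682 nats

We have X ~ Normal(μ=120, σ=21.1).

The differential entropy measures the uncertainty or information content of the distribution.

For a Normal distribution with μ=120, σ=21.1:
h(X) = 4.4682 nats

(In bits, this would be 6.4463 bits.)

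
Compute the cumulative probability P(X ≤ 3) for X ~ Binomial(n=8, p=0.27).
0.856677

We have X ~ Binomial(n=8, p=0.27).

The CDF gives us P(X ≤ k).

Using the CDF:
P(X ≤ 3) = 0.856677

This means there's approximately a 85.7% chance that X is at most 3.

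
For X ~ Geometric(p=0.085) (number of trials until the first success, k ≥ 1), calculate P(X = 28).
0.007723

We have X ~ Geometric(p=0.085) (number of trials until the first success, k ≥ 1).

For a Geometric distribution, the PMF gives us the probability of each outcome.

Using the PMF formula:
P(X = 28) = 0.007723

Rounded to 4 decimal places: 0.0077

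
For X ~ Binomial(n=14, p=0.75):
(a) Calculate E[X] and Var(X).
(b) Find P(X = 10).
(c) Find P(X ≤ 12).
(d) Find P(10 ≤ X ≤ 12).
(a) E[X] = 10.5000, Var(X) = 2.6250
(b) P(X = 10) = 0.220195
(c) P(X ≤ 12) = 0.899032
(d) P(10 ≤ X ≤ 12) = 0.640566

We have X ~ Binomial(n=14, p=0.75).

(a) Moments:
E[X] = 10.5000
Var(X) = 2.6250
σ = √Var(X) = 1.6202

(b) Point probability using PMF:
P(X = 10) = 0.220195

(c) Cumulative probability using CDF:
P(X ≤ 12) = F(12) = 0.899032

(d) Range probability:
P(10 ≤ X ≤ 12) = P(X ≤ 12) - P(X ≤ 9)
                   = F(12) - F(9)
                   = 0.899032 - 0.258465
                   = 0.640566

This means approximately 64.1% of outcomes fall in the interval [10, 12].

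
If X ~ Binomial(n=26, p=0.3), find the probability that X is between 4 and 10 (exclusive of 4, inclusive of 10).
0.801407

We have X ~ Binomial(n=26, p=0.3).

To find P(4 < X ≤ 10), we use:
P(4 < X ≤ 10) = P(X ≤ 10) - P(X ≤ 4)
                 = F(10) - F(4)
                 = 0.874709 - 0.073302
                 = 0.801407

So there's approximately a 80.1% chance that X falls in this range.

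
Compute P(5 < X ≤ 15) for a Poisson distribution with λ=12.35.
0.801684

We have X ~ Poisson(λ=12.35).

To find P(5 < X ≤ 15), we use:
P(5 < X ≤ 15) = P(X ≤ 15) - P(X ≤ 5)
                 = F(15) - F(5)
                 = 0.817994 - 0.016310
                 = 0.801684

So there's approximately a 80.2% chance that X falls in this range.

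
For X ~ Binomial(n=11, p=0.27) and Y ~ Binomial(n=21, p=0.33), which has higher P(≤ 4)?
X has higher probability (P(X ≤ 4) = 0.8507 > P(Y ≤ 4) = 0.1277)

Compute P(≤ 4) for each distribution:

X ~ Binomial(n=11, p=0.27):
P(X ≤ 4) = 0.8507

Y ~ Binomial(n=21, p=0.33):
P(Y ≤ 4) = 0.1277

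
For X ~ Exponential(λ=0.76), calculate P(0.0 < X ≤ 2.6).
0.861377

We have X ~ Exponential(λ=0.76).

To find P(0.0 < X ≤ 2.6), we use:
P(0.0 < X ≤ 2.6) = P(X ≤ 2.6) - P(X ≤ 0.0)
                 = F(2.6) - F(0.0)
                 = 0.861377 - 0.000000
                 = 0.861377

So there's approximately a 86.1% chance that X falls in this range.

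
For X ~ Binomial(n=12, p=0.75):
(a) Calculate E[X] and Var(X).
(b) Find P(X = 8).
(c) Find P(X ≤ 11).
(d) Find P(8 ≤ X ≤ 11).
(a) E[X] = 9.0000, Var(X) = 2.2500
(b) P(X = 8) = 0.193578
(c) P(X ≤ 11) = 0.968324
(d) P(8 ≤ X ≤ 11) = 0.810680

We have X ~ Binomial(n=12, p=0.75).

(a) Moments:
E[X] = 9.0000
Var(X) = 2.2500
σ = √Var(X) = 1.5000

(b) Point probability using PMF:
P(X = 8) = 0.193578

(c) Cumulative probability using CDF:
P(X ≤ 11) = F(11) = 0.968324

(d) Range probability:
P(8 ≤ X ≤ 11) = P(X ≤ 11) - P(X ≤ 7)
                   = F(11) - F(7)
                   = 0.968324 - 0.157644
                   = 0.810680

This means approximately 81.1% of outcomes fall in the interval [8, 11].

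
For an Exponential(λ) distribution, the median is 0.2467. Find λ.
λ = 2.8097

For X ~ Exponential(λ), the CDF is F(x) = 1 - e^(-λx).
The median m satisfies F(m) = 0.5:
1 - e^(-λm) = 0.5
e^(-λm) = 0.5
λm = ln(2)
m = ln(2) / λ

Given m = 0.2467:
λ = ln(2) / 0.2467 = 0.693147 / 0.2467 = 2.8097

Verification: ln(2) / 2.8097 = 0.2467 ✓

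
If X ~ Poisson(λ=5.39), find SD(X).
2.3216

We have X ~ Poisson(λ=5.39).

For a Poisson distribution with λ=5.39:
σ = √Var(X) = 2.3216

The standard deviation is the square root of the variance.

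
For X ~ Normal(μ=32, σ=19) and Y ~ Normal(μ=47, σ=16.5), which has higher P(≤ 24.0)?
X has higher probability (P(X ≤ 24.0) = 0.3369 > P(Y ≤ 24.0) = 0.0817)

Compute P(≤ 24.0) for each distribution:

X ~ Normal(μ=32, σ=19):
P(X ≤ 24.0) = 0.3369

Y ~ Normal(μ=47, σ=16.5):
P(Y ≤ 24.0) = 0.0817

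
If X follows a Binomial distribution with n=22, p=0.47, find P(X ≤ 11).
0.690508

We have X ~ Binomial(n=22, p=0.47).

The CDF gives us P(X ≤ k).

Using the CDF:
P(X ≤ 11) = 0.690508

This means there's approximately a 69.1% chance that X is at most 11.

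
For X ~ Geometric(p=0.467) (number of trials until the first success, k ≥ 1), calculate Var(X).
2.4440

We have X ~ Geometric(p=0.467) (number of trials until the first success, k ≥ 1).

For a Geometric distribution with p=0.467 (number of trials until the first success, k ≥ 1):
Var(X) = 2.4440

The variance measures the spread of the distribution around the mean.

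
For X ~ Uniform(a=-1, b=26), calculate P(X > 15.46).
0.390370

We have X ~ Uniform(a=-1, b=26).

P(X > 15.46) = 1 - P(X ≤ 15.46)
                = 1 - F(15.46)
                = 1 - 0.609630
                = 0.390370

So there's approximately a 39.0% chance that X exceeds 15.46.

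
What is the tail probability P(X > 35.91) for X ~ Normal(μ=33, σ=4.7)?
0.267909

We have X ~ Normal(μ=33, σ=4.7).

P(X > 35.91) = 1 - P(X ≤ 35.91)
                = 1 - F(35.91)
                = 1 - 0.732091
                = 0.267909

So there's approximately a 26.8% chance that X exceeds 35.91.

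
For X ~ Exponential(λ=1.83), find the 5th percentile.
0.0280

We have X ~ Exponential(λ=1.83).

We want to find x such that P(X ≤ x) = 0.05.

This is the 5th percentile, which means 5% of values fall below this point.

Using the inverse CDF (quantile function):
x = F⁻¹(0.05) = 0.0280

Verification: P(X ≤ 0.0280) = 0.05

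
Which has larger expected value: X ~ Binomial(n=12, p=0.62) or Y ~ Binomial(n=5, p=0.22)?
X has larger mean (7.4400 > 1.1000)

Compute the expected value for each distribution:

X ~ Binomial(n=12, p=0.62):
E[X] = 7.4400

Y ~ Binomial(n=5, p=0.22):
E[Y] = 1.1000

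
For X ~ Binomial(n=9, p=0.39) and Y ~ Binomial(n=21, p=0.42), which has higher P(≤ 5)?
X has higher probability (P(X ≤ 5) = 0.9114 > P(Y ≤ 5) = 0.0681)

Compute P(≤ 5) for each distribution:

X ~ Binomial(n=9, p=0.39):
P(X ≤ 5) = 0.9114

Y ~ Binomial(n=21, p=0.42):
P(Y ≤ 5) = 0.0681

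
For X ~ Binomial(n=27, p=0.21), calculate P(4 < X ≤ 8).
0.602944

We have X ~ Binomial(n=27, p=0.21).

To find P(4 < X ≤ 8), we use:
P(4 < X ≤ 8) = P(X ≤ 8) - P(X ≤ 4)
                 = F(8) - F(4)
                 = 0.905170 - 0.302226
                 = 0.602944

So there's approximately a 60.3% chance that X falls in this range.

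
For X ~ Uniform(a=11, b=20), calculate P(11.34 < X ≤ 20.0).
0.962222

We have X ~ Uniform(a=11, b=20).

To find P(11.34 < X ≤ 20.0), we use:
P(11.34 < X ≤ 20.0) = P(X ≤ 20.0) - P(X ≤ 11.34)
                 = F(20.0) - F(11.34)
                 = 1.000000 - 0.037778
                 = 0.962222

So there's approximately a 96.2% chance that X falls in this range.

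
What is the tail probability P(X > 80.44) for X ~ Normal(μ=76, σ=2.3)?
0.026776

We have X ~ Normal(μ=76, σ=2.3).

P(X > 80.44) = 1 - P(X ≤ 80.44)
                = 1 - F(80.44)
                = 1 - 0.973224
                = 0.026776

So there's approximately a 2.7% chance that X exceeds 80.44.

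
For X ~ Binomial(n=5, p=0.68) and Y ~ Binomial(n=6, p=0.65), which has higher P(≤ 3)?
X has higher probability (P(X ≤ 3) = 0.5125 > P(Y ≤ 3) = 0.3529)

Compute P(≤ 3) for each distribution:

X ~ Binomial(n=5, p=0.68):
P(X ≤ 3) = 0.5125

Y ~ Binomial(n=6, p=0.65):
P(Y ≤ 3) = 0.3529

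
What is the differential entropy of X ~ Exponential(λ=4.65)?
-0.5369 nats

We have X ~ Exponential(λ=4.65).

The differential entropy measures the uncertainty or information content of the distribution.

For an Exponential distribution with λ=4.65:
h(X) = -0.5369 nats

(In bits, this would be -0.7745 bits.)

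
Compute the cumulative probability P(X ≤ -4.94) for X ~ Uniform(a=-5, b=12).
0.003529

We have X ~ Uniform(a=-5, b=12).

The CDF gives us P(X ≤ k).

Using the CDF:
P(X ≤ -4.94) = 0.003529

This means there's approximately a 0.4% chance that X is at most -4.94.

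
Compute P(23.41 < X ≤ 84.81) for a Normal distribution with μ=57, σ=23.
0.814608

We have X ~ Normal(μ=57, σ=23).

To find P(23.41 < X ≤ 84.81), we use:
P(23.41 < X ≤ 84.81) = P(X ≤ 84.81) - P(X ≤ 23.41)
                 = F(84.81) - F(23.41)
                 = 0.886694 - 0.072085
                 = 0.814608

So there's approximately a 81.5% chance that X falls in this range.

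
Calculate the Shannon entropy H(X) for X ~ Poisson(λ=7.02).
2.3803 nats

We have X ~ Poisson(λ=7.02).

The Shannon entropy measures the uncertainty or information content of the distribution.

For a Poisson distribution with λ=7.02:
H(X) = 2.3803 nats

(In bits, this would be 3.4341 bits.)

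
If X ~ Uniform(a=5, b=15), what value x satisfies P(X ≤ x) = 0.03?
5.3000

We have X ~ Uniform(a=5, b=15).

We want to find x such that P(X ≤ x) = 0.03.

This is the 3rd percentile, which means 3% of values fall below this point.

Using the inverse CDF (quantile function):
x = F⁻¹(0.03) = 5.3000

Verification: P(X ≤ 5.3000) = 0.03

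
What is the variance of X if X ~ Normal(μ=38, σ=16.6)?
275.5600

We have X ~ Normal(μ=38, σ=16.6).

For a Normal distribution with μ=38, σ=16.6:
Var(X) = 275.5600

The variance measures the spread of the distribution around the mean.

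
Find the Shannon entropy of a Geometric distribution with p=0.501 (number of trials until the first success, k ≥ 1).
1.3835 nats

We have X ~ Geometric(p=0.501) (number of trials until the first success, k ≥ 1).

The Shannon entropy measures the uncertainty or information content of the distribution.

For a Geometric distribution with p=0.501 (number of trials until the first success, k ≥ 1):
H(X) = 1.3835 nats

(In bits, this would be 1.9960 bits.)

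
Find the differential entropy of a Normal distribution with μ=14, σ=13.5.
4.0216 nats

We have X ~ Normal(μ=14, σ=13.5).

The differential entropy measures the uncertainty or information content of the distribution.

For a Normal distribution with μ=14, σ=13.5:
h(X) = 4.0216 nats

(In bits, this would be 5.8020 bits.)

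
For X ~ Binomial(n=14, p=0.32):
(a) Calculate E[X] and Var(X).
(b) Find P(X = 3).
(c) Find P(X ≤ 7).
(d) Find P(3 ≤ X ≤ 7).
(a) E[X] = 4.4800, Var(X) = 3.0464
(b) P(X = 3) = 0.171455
(c) P(X ≤ 7) = 0.954240
(d) P(3 ≤ X ≤ 7) = 0.828857

We have X ~ Binomial(n=14, p=0.32).

(a) Moments:
E[X] = 4.4800
Var(X) = 3.0464
σ = √Var(X) = 1.7454

(b) Point probability using PMF:
P(X = 3) = 0.171455

(c) Cumulative probability using CDF:
P(X ≤ 7) = F(7) = 0.954240

(d) Range probability:
P(3 ≤ X ≤ 7) = P(X ≤ 7) - P(X ≤ 2)
                   = F(7) - F(2)
                   = 0.954240 - 0.125383
                   = 0.828857

This means approximately 82.9% of outcomes fall in the interval [3, 7].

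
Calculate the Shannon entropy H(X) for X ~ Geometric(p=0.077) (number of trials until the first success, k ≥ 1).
3.5244 nats

We have X ~ Geometric(p=0.077) (number of trials until the first success, k ≥ 1).

The Shannon entropy measures the uncertainty or information content of the distribution.

For a Geometric distribution with p=0.077 (number of trials until the first success, k ≥ 1):
H(X) = 3.5244 nats

(In bits, this would be 5.0847 bits.)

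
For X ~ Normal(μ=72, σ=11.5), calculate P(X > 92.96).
0.034181

We have X ~ Normal(μ=72, σ=11.5).

P(X > 92.96) = 1 - P(X ≤ 92.96)
                = 1 - F(92.96)
                = 1 - 0.965819
                = 0.034181

So there's approximately a 3.4% chance that X exceeds 92.96.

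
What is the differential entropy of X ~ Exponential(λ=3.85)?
-0.3481 nats

We have X ~ Exponential(λ=3.85).

The differential entropy measures the uncertainty or information content of the distribution.

For an Exponential distribution with λ=3.85:
h(X) = -0.3481 nats

(In bits, this would be -0.5022 bits.)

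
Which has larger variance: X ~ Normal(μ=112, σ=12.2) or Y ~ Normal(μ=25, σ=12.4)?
Y has larger variance (153.7600 > 148.8400)

Compute the variance for each distribution:

X ~ Normal(μ=112, σ=12.2):
Var(X) = 148.8400

Y ~ Normal(μ=25, σ=12.4):
Var(Y) = 153.7600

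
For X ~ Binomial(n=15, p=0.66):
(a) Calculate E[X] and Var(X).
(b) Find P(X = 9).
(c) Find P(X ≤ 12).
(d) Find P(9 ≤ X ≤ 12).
(a) E[X] = 9.9000, Var(X) = 3.3660
(b) P(X = 9) = 0.183727
(c) P(X ≤ 12) = 0.928130
(d) P(9 ≤ X ≤ 12) = 0.708701

We have X ~ Binomial(n=15, p=0.66).

(a) Moments:
E[X] = 9.9000
Var(X) = 3.3660
σ = √Var(X) = 1.8347

(b) Point probability using PMF:
P(X = 9) = 0.183727

(c) Cumulative probability using CDF:
P(X ≤ 12) = F(12) = 0.928130

(d) Range probability:
P(9 ≤ X ≤ 12) = P(X ≤ 12) - P(X ≤ 8)
                   = F(12) - F(8)
                   = 0.928130 - 0.219429
                   = 0.708701

This means approximately 70.9% of outcomes fall in the interval [9, 12].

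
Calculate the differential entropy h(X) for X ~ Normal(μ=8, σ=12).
3.9038 nats

We have X ~ Normal(μ=8, σ=12).

The differential entropy measures the uncertainty or information content of the distribution.

For a Normal distribution with μ=8, σ=12:
h(X) = 3.9038 nats

(In bits, this would be 5.6321 bits.)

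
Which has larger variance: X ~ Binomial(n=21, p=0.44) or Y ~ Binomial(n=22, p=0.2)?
X has larger variance (5.1744 > 3.5200)

Compute the variance for each distribution:

X ~ Binomial(n=21, p=0.44):
Var(X) = 5.1744

Y ~ Binomial(n=22, p=0.2):
Var(Y) = 3.5200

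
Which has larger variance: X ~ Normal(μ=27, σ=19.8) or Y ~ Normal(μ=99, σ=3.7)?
X has larger variance (392.0400 > 13.6900)

Compute the variance for each distribution:

X ~ Normal(μ=27, σ=19.8):
Var(X) = 392.0400

Y ~ Normal(μ=99, σ=3.7):
Var(Y) = 13.6900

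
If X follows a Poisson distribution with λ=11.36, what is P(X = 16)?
0.042840

We have X ~ Poisson(λ=11.36).

For a Poisson distribution, the PMF gives us the probability of each outcome.

Using the PMF formula:
P(X = 16) = 0.042840

Rounded to 4 decimal places: 0.0428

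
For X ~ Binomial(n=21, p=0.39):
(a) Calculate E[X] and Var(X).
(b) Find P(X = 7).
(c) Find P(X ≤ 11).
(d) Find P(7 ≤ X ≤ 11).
(a) E[X] = 8.1900, Var(X) = 4.9959
(b) P(X = 7) = 0.157607
(c) P(X ≤ 11) = 0.929069
(d) P(7 ≤ X ≤ 11) = 0.701613

We have X ~ Binomial(n=21, p=0.39).

(a) Moments:
E[X] = 8.1900
Var(X) = 4.9959
σ = √Var(X) = 2.2352

(b) Point probability using PMF:
P(X = 7) = 0.157607

(c) Cumulative probability using CDF:
P(X ≤ 11) = F(11) = 0.929069

(d) Range probability:
P(7 ≤ X ≤ 11) = P(X ≤ 11) - P(X ≤ 6)
                   = F(11) - F(6)
                   = 0.929069 - 0.227456
                   = 0.701613

This means approximately 70.2% of outcomes fall in the interval [7, 11].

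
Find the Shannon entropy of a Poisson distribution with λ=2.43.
1.8149 nats

We have X ~ Poisson(λ=2.43).

The Shannon entropy measures the uncertainty or information content of the distribution.

For a Poisson distribution with λ=2.43:
H(X) = 1.8149 nats

(In bits, this would be 2.6183 bits.)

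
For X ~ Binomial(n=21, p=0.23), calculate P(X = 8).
0.053302

We have X ~ Binomial(n=21, p=0.23).

For a Binomial distribution, the PMF gives us the probability of each outcome.

Using the PMF formula:
P(X = 8) = 0.053302

Rounded to 4 decimal places: 0.0533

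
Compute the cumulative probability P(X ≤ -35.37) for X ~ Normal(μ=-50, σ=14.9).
0.836920

We have X ~ Normal(μ=-50, σ=14.9).

The CDF gives us P(X ≤ k).

Using the CDF:
P(X ≤ -35.37) = 0.836920

This means there's approximately a 83.7% chance that X is at most -35.37.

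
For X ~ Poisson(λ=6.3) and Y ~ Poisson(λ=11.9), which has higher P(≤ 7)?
X has higher probability (P(X ≤ 7) = 0.7017 > P(Y ≤ 7) = 0.0940)

Compute P(≤ 7) for each distribution:

X ~ Poisson(λ=6.3):
P(X ≤ 7) = 0.7017

Y ~ Poisson(λ=11.9):
P(Y ≤ 7) = 0.0940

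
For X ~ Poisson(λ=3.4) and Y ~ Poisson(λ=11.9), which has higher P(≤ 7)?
X has higher probability (P(X ≤ 7) = 0.9769 > P(Y ≤ 7) = 0.0940)

Compute P(≤ 7) for each distribution:

X ~ Poisson(λ=3.4):
P(X ≤ 7) = 0.9769

Y ~ Poisson(λ=11.9):
P(Y ≤ 7) = 0.0940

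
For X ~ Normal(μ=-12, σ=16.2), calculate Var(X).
262.4400

We have X ~ Normal(μ=-12, σ=16.2).

For a Normal distribution with μ=-12, σ=16.2:
Var(X) = 262.4400

The variance measures the spread of the distribution around the mean.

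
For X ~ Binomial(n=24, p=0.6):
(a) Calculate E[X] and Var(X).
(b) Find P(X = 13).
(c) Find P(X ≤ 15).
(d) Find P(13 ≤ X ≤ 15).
(a) E[X] = 14.4000, Var(X) = 5.7600
(b) P(X = 13) = 0.136740
(c) P(X ≤ 15) = 0.672078
(d) P(13 ≤ X ≤ 15) = 0.459056

We have X ~ Binomial(n=24, p=0.6).

(a) Moments:
E[X] = 14.4000
Var(X) = 5.7600
σ = √Var(X) = 2.4000

(b) Point probability using PMF:
P(X = 13) = 0.136740

(c) Cumulative probability using CDF:
P(X ≤ 15) = F(15) = 0.672078

(d) Range probability:
P(13 ≤ X ≤ 15) = P(X ≤ 15) - P(X ≤ 12)
                   = F(15) - F(12)
                   = 0.672078 - 0.213022
                   = 0.459056

This means approximately 45.9% of outcomes fall in the interval [13, 15].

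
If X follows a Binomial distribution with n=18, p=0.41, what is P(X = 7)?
0.186902

We have X ~ Binomial(n=18, p=0.41).

For a Binomial distribution, the PMF gives us the probability of each outcome.

Using the PMF formula:
P(X = 7) = 0.186902

Rounded to 4 decimal places: 0.1869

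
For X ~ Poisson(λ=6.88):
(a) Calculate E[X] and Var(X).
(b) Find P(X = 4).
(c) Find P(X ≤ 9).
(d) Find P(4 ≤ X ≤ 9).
(a) E[X] = 6.8800, Var(X) = 6.8800
(b) P(X = 4) = 0.095983
(c) P(X ≤ 9) = 0.842453
(d) P(4 ≤ X ≤ 9) = 0.754214

We have X ~ Poisson(λ=6.88).

(a) Moments:
E[X] = 6.8800
Var(X) = 6.8800
σ = √Var(X) = 2.6230

(b) Point probability using PMF:
P(X = 4) = 0.095983

(c) Cumulative probability using CDF:
P(X ≤ 9) = F(9) = 0.842453

(d) Range probability:
P(4 ≤ X ≤ 9) = P(X ≤ 9) - P(X ≤ 3)
                   = F(9) - F(3)
                   = 0.842453 - 0.088239
                   = 0.754214

This means approximately 75.4% of outcomes fall in the interval [4, 9].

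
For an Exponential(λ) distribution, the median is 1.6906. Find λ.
λ = 0.4100

For X ~ Exponential(λ), the CDF is F(x) = 1 - e^(-λx).
The median m satisfies F(m) = 0.5:
1 - e^(-λm) = 0.5
e^(-λm) = 0.5
λm = ln(2)
m = ln(2) / λ

Given m = 1.6906:
λ = ln(2) / 1.6906 = 0.693147 / 1.6906 = 0.4100

Verification: ln(2) / 0.4100 = 1.6906 ✓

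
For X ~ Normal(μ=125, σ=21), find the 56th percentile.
128.1704

We have X ~ Normal(μ=125, σ=21).

We want to find x such that P(X ≤ x) = 0.56.

This is the 56th percentile, which means 56% of values fall below this point.

Using the inverse CDF (quantile function):
x = F⁻¹(0.56) = 128.1704

Verification: P(X ≤ 128.1704) = 0.56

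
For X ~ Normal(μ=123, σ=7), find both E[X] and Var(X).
E[X] = 123.0000, Var(X) = 49.0000

We have X ~ Normal(μ=123, σ=7).

For a Normal distribution with μ=123, σ=7:

Expected value:
E[X] = 123.0000

Variance:
Var(X) = 49.0000

Standard deviation:
σ = √Var(X) = 7.0000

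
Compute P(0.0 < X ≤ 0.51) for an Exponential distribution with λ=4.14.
0.878932

We have X ~ Exponential(λ=4.14).

To find P(0.0 < X ≤ 0.51), we use:
P(0.0 < X ≤ 0.51) = P(X ≤ 0.51) - P(X ≤ 0.0)
                 = F(0.51) - F(0.0)
                 = 0.878932 - 0.000000
                 = 0.878932

So there's approximately a 87.9% chance that X falls in this range.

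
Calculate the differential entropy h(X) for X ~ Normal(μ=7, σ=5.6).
3.1417 nats

We have X ~ Normal(μ=7, σ=5.6).

The differential entropy measures the uncertainty or information content of the distribution.

For a Normal distribution with μ=7, σ=5.6:
h(X) = 3.1417 nats

(In bits, this would be 4.5325 bits.)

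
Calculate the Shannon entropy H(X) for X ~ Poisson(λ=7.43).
2.4095 nats

We have X ~ Poisson(λ=7.43).

The Shannon entropy measures the uncertainty or information content of the distribution.

For a Poisson distribution with λ=7.43:
H(X) = 2.4095 nats

(In bits, this would be 3.4762 bits.)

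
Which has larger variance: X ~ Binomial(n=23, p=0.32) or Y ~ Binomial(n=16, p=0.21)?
X has larger variance (5.0048 > 2.6544)

Compute the variance for each distribution:

X ~ Binomial(n=23, p=0.32):
Var(X) = 5.0048

Y ~ Binomial(n=16, p=0.21):
Var(Y) = 2.6544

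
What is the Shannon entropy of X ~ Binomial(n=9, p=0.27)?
1.6878 nats

We have X ~ Binomial(n=9, p=0.27).

The Shannon entropy measures the uncertainty or information content of the distribution.

For a Binomial distribution with n=9, p=0.27:
H(X) = 1.6878 nats

(In bits, this would be 2.4350 bits.)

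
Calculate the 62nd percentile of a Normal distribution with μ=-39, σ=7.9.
-36.5867

We have X ~ Normal(μ=-39, σ=7.9).

We want to find x such that P(X ≤ x) = 0.62.

This is the 62nd percentile, which means 62% of values fall below this point.

Using the inverse CDF (quantile function):
x = F⁻¹(0.62) = -36.5867

Verification: P(X ≤ -36.5867) = 0.62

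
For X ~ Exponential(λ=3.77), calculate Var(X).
0.0704

We have X ~ Exponential(λ=3.77).

For an Exponential distribution with λ=3.77:
Var(X) = 0.0704

The variance measures the spread of the distribution around the mean.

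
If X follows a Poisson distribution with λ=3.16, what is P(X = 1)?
0.134065

We have X ~ Poisson(λ=3.16).

For a Poisson distribution, the PMF gives us the probability of each outcome.

Using the PMF formula:
P(X = 1) = 0.134065

Rounded to 4 decimal places: 0.1341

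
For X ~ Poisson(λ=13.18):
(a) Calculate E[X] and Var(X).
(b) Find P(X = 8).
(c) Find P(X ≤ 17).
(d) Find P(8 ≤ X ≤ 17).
(a) E[X] = 13.1800, Var(X) = 13.1800
(b) P(X = 8) = 0.042638
(c) P(X ≤ 17) = 0.880296
(d) P(8 ≤ X ≤ 17) = 0.831128

We have X ~ Poisson(λ=13.18).

(a) Moments:
E[X] = 13.1800
Var(X) = 13.1800
σ = √Var(X) = 3.6304

(b) Point probability using PMF:
P(X = 8) = 0.042638

(c) Cumulative probability using CDF:
P(X ≤ 17) = F(17) = 0.880296

(d) Range probability:
P(8 ≤ X ≤ 17) = P(X ≤ 17) - P(X ≤ 7)
                   = F(17) - F(7)
                   = 0.880296 - 0.049169
                   = 0.831128

This means approximately 83.1% of outcomes fall in the interval [8, 17].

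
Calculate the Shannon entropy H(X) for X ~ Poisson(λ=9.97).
2.5599 nats

We have X ~ Poisson(λ=9.97).

The Shannon entropy measures the uncertainty or information content of the distribution.

For a Poisson distribution with λ=9.97:
H(X) = 2.5599 nats

(In bits, this would be 3.6931 bits.)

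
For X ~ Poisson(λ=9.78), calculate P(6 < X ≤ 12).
0.667301

We have X ~ Poisson(λ=9.78).

To find P(6 < X ≤ 12), we use:
P(6 < X ≤ 12) = P(X ≤ 12) - P(X ≤ 6)
                 = F(12) - F(6)
                 = 0.811936 - 0.144635
                 = 0.667301

So there's approximately a 66.7% chance that X falls in this range.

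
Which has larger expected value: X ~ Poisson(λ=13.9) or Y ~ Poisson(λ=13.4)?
X has larger mean (13.9000 > 13.4000)

Compute the expected value for each distribution:

X ~ Poisson(λ=13.9):
E[X] = 13.9000

Y ~ Poisson(λ=13.4):
E[Y] = 13.4000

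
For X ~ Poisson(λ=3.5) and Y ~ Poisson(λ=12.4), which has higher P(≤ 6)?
X has higher probability (P(X ≤ 6) = 0.9347 > P(Y ≤ 6) = 0.0366)

Compute P(≤ 6) for each distribution:

X ~ Poisson(λ=3.5):
P(X ≤ 6) = 0.9347

Y ~ Poisson(λ=12.4):
P(Y ≤ 6) = 0.0366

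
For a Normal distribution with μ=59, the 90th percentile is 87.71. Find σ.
σ = 22.4025

For X ~ Normal(μ, σ), the p-th percentile satisfies x = μ + z_p × σ,
where z_p = Φ⁻¹(p) is the standard normal quantile.

Step 1: z_{0.9} = Φ⁻¹(0.9) = 1.2816

Step 2: Solve for σ:
87.71 = 59 + 1.2816 × σ
σ = (87.71 - 59) / 1.2816
σ = 28.71 / 1.2816
σ = 22.4025

Verification: μ + z × σ = 59 + 1.2816 × 22.4025 = 87.71 ✓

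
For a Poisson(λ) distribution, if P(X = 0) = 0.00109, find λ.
λ = 6.8216

For a Poisson(λ) distribution, the PMF at 0 is:
P(X = 0) = λ^0 e^(-λ) / 0! = e^(-λ)

Given P(X = 0) = 0.00109:
e^(-λ) = 0.00109
-λ = ln(0.00109)
λ = -ln(0.00109) = 6.8216

Verification: e^(-6.8216) = 0.00109 ✓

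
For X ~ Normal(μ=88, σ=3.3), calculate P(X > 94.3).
0.028125

We have X ~ Normal(μ=88, σ=3.3).

P(X > 94.3) = 1 - P(X ≤ 94.3)
                = 1 - F(94.3)
                = 1 - 0.971875
                = 0.028125

So there's approximately a 2.8% chance that X exceeds 94.3.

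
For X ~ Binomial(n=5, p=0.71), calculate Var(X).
1.0295

We have X ~ Binomial(n=5, p=0.71).

For a Binomial distribution with n=5, p=0.71:
Var(X) = 1.0295

The variance measures the spread of the distribution around the mean.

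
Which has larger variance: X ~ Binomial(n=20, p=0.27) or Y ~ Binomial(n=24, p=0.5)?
Y has larger variance (6.0000 > 3.9420)

Compute the variance for each distribution:

X ~ Binomial(n=20, p=0.27):
Var(X) = 3.9420

Y ~ Binomial(n=24, p=0.5):
Var(Y) = 6.0000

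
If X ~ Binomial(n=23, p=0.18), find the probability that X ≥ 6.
0.222078

We have X ~ Binomial(n=23, p=0.18).

For discrete distributions, P(X ≥ 6) = 1 - P(X ≤ 5).

P(X ≤ 5) = 0.777922
P(X ≥ 6) = 1 - 0.777922 = 0.222078

So there's approximately a 22.2% chance that X is at least 6.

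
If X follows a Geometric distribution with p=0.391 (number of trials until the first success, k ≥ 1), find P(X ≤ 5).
0.916230

We have X ~ Geometric(p=0.391) (number of trials until the first success, k ≥ 1).

The CDF gives us P(X ≤ k).

Using the CDF:
P(X ≤ 5) = 0.916230

This means there's approximately a 91.6% chance that X is at most 5.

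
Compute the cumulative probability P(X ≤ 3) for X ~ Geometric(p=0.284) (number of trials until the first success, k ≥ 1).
0.632938

We have X ~ Geometric(p=0.284) (number of trials until the first success, k ≥ 1).

The CDF gives us P(X ≤ k).

Using the CDF:
P(X ≤ 3) = 0.632938

This means there's approximately a 63.3% chance that X is at most 3.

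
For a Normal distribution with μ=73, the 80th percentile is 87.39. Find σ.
σ = 17.0980

For X ~ Normal(μ, σ), the p-th percentile satisfies x = μ + z_p × σ,
where z_p = Φ⁻¹(p) is the standard normal quantile.

Step 1: z_{0.8} = Φ⁻¹(0.8) = 0.8416

Step 2: Solve for σ:
87.39 = 73 + 0.8416 × σ
σ = (87.39 - 73) / 0.8416
σ = 14.39 / 0.8416
σ = 17.0980

Verification: μ + z × σ = 73 + 0.8416 × 17.0980 = 87.39 ✓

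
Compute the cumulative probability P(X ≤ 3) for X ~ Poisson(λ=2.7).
0.714092

We have X ~ Poisson(λ=2.7).

The CDF gives us P(X ≤ k).

Using the CDF:
P(X ≤ 3) = 0.714092

This means there's approximately a 71.4% chance that X is at most 3.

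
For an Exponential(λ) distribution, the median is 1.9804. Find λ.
λ = 0.3500

For X ~ Exponential(λ), the CDF is F(x) = 1 - e^(-λx).
The median m satisfies F(m) = 0.5:
1 - e^(-λm) = 0.5
e^(-λm) = 0.5
λm = ln(2)
m = ln(2) / λ

Given m = 1.9804:
λ = ln(2) / 1.9804 = 0.693147 / 1.9804 = 0.3500

Verification: ln(2) / 0.3500 = 1.9804 ✓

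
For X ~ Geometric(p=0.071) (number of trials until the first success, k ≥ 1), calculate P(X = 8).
0.042400

We have X ~ Geometric(p=0.071) (number of trials until the first success, k ≥ 1).

For a Geometric distribution, the PMF gives us the probability of each outcome.

Using the PMF formula:
P(X = 8) = 0.042400

Rounded to 4 decimal places: 0.0424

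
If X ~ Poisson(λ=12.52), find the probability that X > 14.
0.276914

We have X ~ Poisson(λ=12.52).

P(X > 14) = 1 - P(X ≤ 14)
                = 1 - F(14)
                = 1 - 0.723086
                = 0.276914

So there's approximately a 27.7% chance that X exceeds 14.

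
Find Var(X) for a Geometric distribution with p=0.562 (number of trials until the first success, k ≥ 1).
1.3868

We have X ~ Geometric(p=0.562) (number of trials until the first success, k ≥ 1).

For a Geometric distribution with p=0.562 (number of trials until the first success, k ≥ 1):
Var(X) = 1.3868

The variance measures the spread of the distribution around the mean.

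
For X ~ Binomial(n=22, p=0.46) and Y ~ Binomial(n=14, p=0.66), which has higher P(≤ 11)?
Y has higher probability (P(Y ≤ 11) = 0.9037 > P(X ≤ 11) = 0.7233)

Compute P(≤ 11) for each distribution:

X ~ Binomial(n=22, p=0.46):
P(X ≤ 11) = 0.7233

Y ~ Binomial(n=14, p=0.66):
P(Y ≤ 11) = 0.9037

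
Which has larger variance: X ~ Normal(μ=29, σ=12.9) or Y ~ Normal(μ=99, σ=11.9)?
X has larger variance (166.4100 > 141.6100)

Compute the variance for each distribution:

X ~ Normal(μ=29, σ=12.9):
Var(X) = 166.4100

Y ~ Normal(μ=99, σ=11.9):
Var(Y) = 141.6100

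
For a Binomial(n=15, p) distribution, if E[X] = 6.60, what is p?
p = 0.44

For a Binomial(n, p) distribution:
E[X] = n × p

Given n = 15 and E[X] = 6.60:
6.60 = 15 × p
p = 6.60 / 15 = 0.44

Verification: Binomial(15, 0.44) has E[X] = 6.60 ✓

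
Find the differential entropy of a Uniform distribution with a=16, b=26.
2.3026 nats

We have X ~ Uniform(a=16, b=26).

The differential entropy measures the uncertainty or information content of the distribution.

For a Uniform distribution with a=16, b=26:
h(X) = 2.3026 nats

(In bits, this would be 3.3219 bits.)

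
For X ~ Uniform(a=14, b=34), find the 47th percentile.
23.4000

We have X ~ Uniform(a=14, b=34).

We want to find x such that P(X ≤ x) = 0.47.

This is the 47th percentile, which means 47% of values fall below this point.

Using the inverse CDF (quantile function):
x = F⁻¹(0.47) = 23.4000

Verification: P(X ≤ 23.4000) = 0.47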